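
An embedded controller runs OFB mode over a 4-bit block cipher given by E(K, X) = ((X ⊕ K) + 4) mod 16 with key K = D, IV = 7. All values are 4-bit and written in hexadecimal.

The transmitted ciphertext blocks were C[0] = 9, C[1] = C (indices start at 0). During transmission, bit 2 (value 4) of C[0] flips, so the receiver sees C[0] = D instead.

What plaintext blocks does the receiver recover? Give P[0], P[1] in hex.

P[0] = 3, P[1] = B

OFB decryption: S_i = E(K, S_{i−1}) with S_{−1} = IV; P_i = C_i ⊕ S_i.
Only C[0] changed, to D. In OFB, a change in C_i flips the same bit in P_i only; the keystream is unaffected. Decrypting the received ciphertext:
P[0]: S = E(K, 7) = E; D ⊕ E = 3.
P[1]: S = E(K, E) = 7; C ⊕ 7 = B.
Blocks that differ from the original plaintext: P[0].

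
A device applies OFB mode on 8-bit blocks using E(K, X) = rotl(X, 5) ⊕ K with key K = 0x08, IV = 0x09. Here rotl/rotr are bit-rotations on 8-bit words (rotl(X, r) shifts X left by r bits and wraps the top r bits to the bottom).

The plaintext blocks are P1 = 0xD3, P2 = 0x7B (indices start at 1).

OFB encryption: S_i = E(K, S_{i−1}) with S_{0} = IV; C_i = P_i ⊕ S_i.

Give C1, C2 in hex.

C1 = 0xFA, C2 = 0x56

C1: S = E(K, 0x09) = 0x29; 0xD3 ⊕ 0x29 = 0xFA.
C2: S = E(K, 0x29) = 0x2D; 0x7B ⊕ 0x2D = 0x56.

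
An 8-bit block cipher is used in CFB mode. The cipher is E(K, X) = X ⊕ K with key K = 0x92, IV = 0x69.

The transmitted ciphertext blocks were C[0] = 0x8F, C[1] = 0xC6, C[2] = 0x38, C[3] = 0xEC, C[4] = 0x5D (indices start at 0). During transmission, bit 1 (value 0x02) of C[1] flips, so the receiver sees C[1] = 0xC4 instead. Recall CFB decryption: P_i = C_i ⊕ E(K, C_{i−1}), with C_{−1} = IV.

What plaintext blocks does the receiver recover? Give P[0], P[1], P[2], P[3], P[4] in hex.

Only C[1] changed, to 0xC4. In CFB, a change in C_i flips the same bit in P_i and garbles P_{i+1}. Decrypting the received ciphertext:
P[0]: E(K, 0x69) = 0xFB; 0x8F ⊕ 0xFB = 0x74.
P[1]: E(K, 0x8F) = 0x1D; 0xC4 ⊕ 0x1D = 0xD9.
P[2]: E(K, 0xC4) = 0x56; 0x38 ⊕ 0x56 = 0x6E.
P[3]: E(K, 0x38) = 0xAA; 0xEC ⊕ 0xAA = 0x46.
P[4]: E(K, 0xEC) = 0x7E; 0x5D ⊕ 0x7E = 0x23.
Blocks that differ from the original plaintext: P[1], P[2].

P[0] = 0x74, P[1] = 0xD9, P[2] = 0x6E, P[3] = 0x46, P[4] = 0x23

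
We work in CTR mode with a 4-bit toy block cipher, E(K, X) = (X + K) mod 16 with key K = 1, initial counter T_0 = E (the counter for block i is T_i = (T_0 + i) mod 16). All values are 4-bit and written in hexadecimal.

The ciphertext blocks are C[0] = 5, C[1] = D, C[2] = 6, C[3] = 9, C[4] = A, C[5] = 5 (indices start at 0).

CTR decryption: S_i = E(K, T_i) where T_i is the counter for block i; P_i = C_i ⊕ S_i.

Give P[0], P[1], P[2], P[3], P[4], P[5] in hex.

P[0] = A, P[1] = D, P[2] = 7, P[3] = B, P[4] = 9, P[5] = 1

P[0]: T = E, S = E(K, T) = F; 5 ⊕ F = A.
P[1]: T = F, S = E(K, T) = 0; D ⊕ 0 = D.
P[2]: T = 0, S = E(K, T) = 1; 6 ⊕ 1 = 7.
P[3]: T = 1, S = E(K, T) = 2; 9 ⊕ 2 = B.
P[4]: T = 2, S = E(K, T) = 3; A ⊕ 3 = 9.
P[5]: T = 3, S = E(K, T) = 4; 5 ⊕ 4 = 1.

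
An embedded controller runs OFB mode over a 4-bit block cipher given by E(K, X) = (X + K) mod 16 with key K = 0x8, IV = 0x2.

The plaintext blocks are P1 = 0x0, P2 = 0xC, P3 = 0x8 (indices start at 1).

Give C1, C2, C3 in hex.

C1 = 0xA, C2 = 0xE, C3 = 0x2

OFB encryption: S_i = E(K, S_{i−1}) with S_{0} = IV; C_i = P_i ⊕ S_i.
C1: S = E(K, 0x2) = 0xA; 0x0 ⊕ 0xA = 0xA.
C2: S = E(K, 0xA) = 0x2; 0xC ⊕ 0x2 = 0xE.
C3: S = E(K, 0x2) = 0xA; 0x8 ⊕ 0xA = 0x2.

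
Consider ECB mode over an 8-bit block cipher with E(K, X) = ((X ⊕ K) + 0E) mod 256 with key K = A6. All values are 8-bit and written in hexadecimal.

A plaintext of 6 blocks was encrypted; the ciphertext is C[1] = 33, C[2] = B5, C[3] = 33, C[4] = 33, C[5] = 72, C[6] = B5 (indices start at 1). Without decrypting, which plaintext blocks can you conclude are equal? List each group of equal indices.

ECB encrypts each block independently with the same key, so equal ciphertext blocks imply equal plaintext blocks.
C[1] = C[3] = C[4] = 33, so P[1] = P[3] = P[4].
C[2] = C[6] = B5, so P[2] = P[6].

P[1] = P[3] = P[4]; P[2] = P[6]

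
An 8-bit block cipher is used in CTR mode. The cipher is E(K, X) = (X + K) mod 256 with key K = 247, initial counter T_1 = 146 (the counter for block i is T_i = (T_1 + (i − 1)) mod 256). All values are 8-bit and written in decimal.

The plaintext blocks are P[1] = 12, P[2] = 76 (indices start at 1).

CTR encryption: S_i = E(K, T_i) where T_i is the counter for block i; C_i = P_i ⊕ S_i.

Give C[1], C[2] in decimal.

C[1] = 133, C[2] = 198

C[1]: T = 146, S = E(K, T) = 137; 12 ⊕ 137 = 133.
C[2]: T = 147, S = E(K, T) = 138; 76 ⊕ 138 = 198.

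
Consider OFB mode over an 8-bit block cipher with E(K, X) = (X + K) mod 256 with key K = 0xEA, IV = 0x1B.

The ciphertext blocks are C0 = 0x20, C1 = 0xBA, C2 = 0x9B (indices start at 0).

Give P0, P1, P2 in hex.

P0 = 0x25, P1 = 0x55, P2 = 0x42

OFB decryption: S_i = E(K, S_{i−1}) with S_{−1} = IV; P_i = C_i ⊕ S_i.
P0: S = E(K, 0x1B) = 0x05; 0x20 ⊕ 0x05 = 0x25.
P1: S = E(K, 0x05) = 0xEF; 0xBA ⊕ 0xEF = 0x55.
P2: S = E(K, 0xEF) = 0xD9; 0x9B ⊕ 0xD9 = 0x42.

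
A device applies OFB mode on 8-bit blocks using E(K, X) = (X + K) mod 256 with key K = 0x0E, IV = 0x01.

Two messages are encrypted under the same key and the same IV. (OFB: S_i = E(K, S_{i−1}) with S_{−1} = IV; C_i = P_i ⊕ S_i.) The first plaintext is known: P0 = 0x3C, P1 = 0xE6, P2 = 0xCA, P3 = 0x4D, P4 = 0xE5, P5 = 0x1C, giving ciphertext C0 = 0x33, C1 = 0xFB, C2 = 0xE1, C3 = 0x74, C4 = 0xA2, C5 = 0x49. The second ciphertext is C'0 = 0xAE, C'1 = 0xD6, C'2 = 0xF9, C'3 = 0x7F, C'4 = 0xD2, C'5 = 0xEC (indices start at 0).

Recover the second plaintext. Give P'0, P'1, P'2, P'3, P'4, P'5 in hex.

In OFB with a reused IV, both messages share the same keystream S_i, so C_i ⊕ C'_i = P_i ⊕ P'_i and thus P'_i = P_i ⊕ C_i ⊕ C'_i.
P'0: 0x3C ⊕ 0x33 ⊕ 0xAE = 0xA1.
P'1: 0xE6 ⊕ 0xFB ⊕ 0xD6 = 0xCB.
P'2: 0xCA ⊕ 0xE1 ⊕ 0xF9 = 0xD2.
P'3: 0x4D ⊕ 0x74 ⊕ 0x7F = 0x46.
P'4: 0xE5 ⊕ 0xA2 ⊕ 0xD2 = 0x95.
P'5: 0x1C ⊕ 0x49 ⊕ 0xEC = 0xB9.

P'0 = 0xA1, P'1 = 0xCB, P'2 = 0xD2, P'3 = 0x46, P'4 = 0x95, P'5 = 0xB9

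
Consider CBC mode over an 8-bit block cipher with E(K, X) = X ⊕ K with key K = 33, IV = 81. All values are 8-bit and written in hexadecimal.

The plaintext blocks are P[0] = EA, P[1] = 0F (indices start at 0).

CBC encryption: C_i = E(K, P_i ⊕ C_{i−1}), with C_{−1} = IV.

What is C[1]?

C[1] = 64

C[0]: P[0] ⊕ 81 = 6B; E(K, 6B) = 58.
C[1]: P[1] ⊕ 58 = 57; E(K, 57) = 64.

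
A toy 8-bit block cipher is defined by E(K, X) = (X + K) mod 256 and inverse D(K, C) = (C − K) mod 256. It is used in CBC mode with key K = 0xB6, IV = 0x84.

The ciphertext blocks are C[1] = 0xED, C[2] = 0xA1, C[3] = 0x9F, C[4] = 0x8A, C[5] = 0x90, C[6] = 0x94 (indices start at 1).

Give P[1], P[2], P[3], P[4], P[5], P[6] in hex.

P[1] = 0xB3, P[2] = 0x06, P[3] = 0x48, P[4] = 0x4B, P[5] = 0x50, P[6] = 0x4E

CBC decryption: P_i = D(K, C_i) ⊕ C_{i−1}, with C_{0} = IV.
P[1]: D(K, 0xED) = 0x37; 0x37 ⊕ 0x84 = 0xB3.
P[2]: D(K, 0xA1) = 0xEB; 0xEB ⊕ 0xED = 0x06.
P[3]: D(K, 0x9F) = 0xE9; 0xE9 ⊕ 0xA1 = 0x48.
P[4]: D(K, 0x8A) = 0xD4; 0xD4 ⊕ 0x9F = 0x4B.
P[5]: D(K, 0x90) = 0xDA; 0xDA ⊕ 0x8A = 0x50.
P[6]: D(K, 0x94) = 0xDE; 0xDE ⊕ 0x90 = 0x4E.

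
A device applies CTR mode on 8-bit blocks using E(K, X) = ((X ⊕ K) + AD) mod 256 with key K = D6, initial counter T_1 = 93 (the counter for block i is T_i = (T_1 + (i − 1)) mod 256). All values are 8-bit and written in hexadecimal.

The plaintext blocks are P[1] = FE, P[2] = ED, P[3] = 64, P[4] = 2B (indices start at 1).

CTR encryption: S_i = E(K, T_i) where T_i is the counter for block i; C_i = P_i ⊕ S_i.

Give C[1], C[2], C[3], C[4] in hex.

C[1] = 0C, C[2] = 02, C[3] = 94, C[4] = C6

C[1]: T = 93, S = E(K, T) = F2; FE ⊕ F2 = 0C.
C[2]: T = 94, S = E(K, T) = EF; ED ⊕ EF = 02.
C[3]: T = 95, S = E(K, T) = F0; 64 ⊕ F0 = 94.
C[4]: T = 96, S = E(K, T) = ED; 2B ⊕ ED = C6.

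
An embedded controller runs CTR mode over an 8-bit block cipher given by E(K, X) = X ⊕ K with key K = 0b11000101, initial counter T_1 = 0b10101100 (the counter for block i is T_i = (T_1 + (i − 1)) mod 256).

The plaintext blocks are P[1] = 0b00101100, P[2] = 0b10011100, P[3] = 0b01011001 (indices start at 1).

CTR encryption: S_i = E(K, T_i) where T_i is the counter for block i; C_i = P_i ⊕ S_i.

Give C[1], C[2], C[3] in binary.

C[1] = 0b01000101, C[2] = 0b11110100, C[3] = 0b00110010

C[1]: T = 0b10101100, S = E(K, T) = 0b01101001; 0b00101100 ⊕ 0b01101001 = 0b01000101.
C[2]: T = 0b10101101, S = E(K, T) = 0b01101000; 0b10011100 ⊕ 0b01101000 = 0b11110100.
C[3]: T = 0b10101110, S = E(K, T) = 0b01101011; 0b01011001 ⊕ 0b01101011 = 0b00110010.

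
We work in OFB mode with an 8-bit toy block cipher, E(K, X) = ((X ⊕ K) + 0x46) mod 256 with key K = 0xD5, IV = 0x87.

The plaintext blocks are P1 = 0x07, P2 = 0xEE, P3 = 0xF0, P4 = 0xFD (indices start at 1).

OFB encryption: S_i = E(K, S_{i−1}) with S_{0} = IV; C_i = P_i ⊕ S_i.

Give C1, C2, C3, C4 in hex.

C1: S = E(K, 0x87) = 0x98; 0x07 ⊕ 0x98 = 0x9F.
C2: S = E(K, 0x98) = 0x93; 0xEE ⊕ 0x93 = 0x7D.
C3: S = E(K, 0x93) = 0x8C; 0xF0 ⊕ 0x8C = 0x7C.
C4: S = E(K, 0x8C) = 0x9F; 0xFD ⊕ 0x9F = 0x62.

C1 = 0x9F, C2 = 0x7D, C3 = 0x7C, C4 = 0x62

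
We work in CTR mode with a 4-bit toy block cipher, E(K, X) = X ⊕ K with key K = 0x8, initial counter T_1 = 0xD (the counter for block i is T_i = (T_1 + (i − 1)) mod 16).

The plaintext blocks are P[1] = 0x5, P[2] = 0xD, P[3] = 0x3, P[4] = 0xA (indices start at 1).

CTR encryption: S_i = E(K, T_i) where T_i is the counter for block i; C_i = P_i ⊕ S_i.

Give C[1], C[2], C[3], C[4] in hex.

C[1]: T = 0xD, S = E(K, T) = 0x5; 0x5 ⊕ 0x5 = 0x0.
C[2]: T = 0xE, S = E(K, T) = 0x6; 0xD ⊕ 0x6 = 0xB.
C[3]: T = 0xF, S = E(K, T) = 0x7; 0x3 ⊕ 0x7 = 0x4.
C[4]: T = 0x0, S = E(K, T) = 0x8; 0xA ⊕ 0x8 = 0x2.

C[1] = 0x0, C[2] = 0xB, C[3] = 0x4, C[4] = 0x2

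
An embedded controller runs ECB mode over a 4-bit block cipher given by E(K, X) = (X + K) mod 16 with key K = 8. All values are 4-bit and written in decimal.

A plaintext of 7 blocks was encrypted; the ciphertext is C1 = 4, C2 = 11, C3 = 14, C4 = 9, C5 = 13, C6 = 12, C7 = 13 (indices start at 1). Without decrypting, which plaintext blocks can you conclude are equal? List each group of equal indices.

ECB encrypts each block independently with the same key, so equal ciphertext blocks imply equal plaintext blocks.
C5 = C7 = 13, so P5 = P7.

P5 = P7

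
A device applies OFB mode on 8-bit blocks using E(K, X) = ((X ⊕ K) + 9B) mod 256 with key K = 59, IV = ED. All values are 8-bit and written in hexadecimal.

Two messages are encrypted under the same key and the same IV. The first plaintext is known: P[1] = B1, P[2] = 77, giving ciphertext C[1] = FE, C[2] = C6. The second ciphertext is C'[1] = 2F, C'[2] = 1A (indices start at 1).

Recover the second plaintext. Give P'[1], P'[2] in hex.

In OFB with a reused IV, both messages share the same keystream S_i, so C_i ⊕ C'_i = P_i ⊕ P'_i and thus P'_i = P_i ⊕ C_i ⊕ C'_i.
P'[1]: B1 ⊕ FE ⊕ 2F = 60.
P'[2]: 77 ⊕ C6 ⊕ 1A = AB.

P'[1] = 60, P'[2] = AB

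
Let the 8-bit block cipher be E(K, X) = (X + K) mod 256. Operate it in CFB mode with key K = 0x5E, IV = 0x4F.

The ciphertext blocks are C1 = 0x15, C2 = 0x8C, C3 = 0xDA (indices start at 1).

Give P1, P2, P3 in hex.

CFB decryption: P_i = C_i ⊕ E(K, C_{i−1}), with C_{0} = IV.
P1: E(K, 0x4F) = 0xAD; 0x15 ⊕ 0xAD = 0xB8.
P2: E(K, 0x15) = 0x73; 0x8C ⊕ 0x73 = 0xFF.
P3: E(K, 0x8C) = 0xEA; 0xDA ⊕ 0xEA = 0x30.

P1 = 0xB8, P2 = 0xFF, P3 = 0x30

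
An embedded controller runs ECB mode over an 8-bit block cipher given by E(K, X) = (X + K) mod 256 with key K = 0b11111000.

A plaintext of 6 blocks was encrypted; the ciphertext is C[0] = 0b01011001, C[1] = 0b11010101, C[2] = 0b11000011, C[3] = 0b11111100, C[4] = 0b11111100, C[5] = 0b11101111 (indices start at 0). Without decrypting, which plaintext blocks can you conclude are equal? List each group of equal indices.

P[3] = P[4]

ECB encrypts each block independently with the same key, so equal ciphertext blocks imply equal plaintext blocks.
C[3] = C[4] = 0b11111100, so P[3] = P[4].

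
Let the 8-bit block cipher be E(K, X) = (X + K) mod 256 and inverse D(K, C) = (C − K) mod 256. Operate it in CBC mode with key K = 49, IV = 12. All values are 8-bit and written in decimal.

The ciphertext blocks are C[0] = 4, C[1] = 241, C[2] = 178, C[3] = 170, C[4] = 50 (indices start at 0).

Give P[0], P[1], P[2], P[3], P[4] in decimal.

P[0] = 223, P[1] = 196, P[2] = 112, P[3] = 203, P[4] = 171

CBC decryption: P_i = D(K, C_i) ⊕ C_{i−1}, with C_{−1} = IV.
P[0]: D(K, 4) = 211; 211 ⊕ 12 = 223.
P[1]: D(K, 241) = 192; 192 ⊕ 4 = 196.
P[2]: D(K, 178) = 129; 129 ⊕ 241 = 112.
P[3]: D(K, 170) = 121; 121 ⊕ 178 = 203.
P[4]: D(K, 50) = 1; 1 ⊕ 170 = 171.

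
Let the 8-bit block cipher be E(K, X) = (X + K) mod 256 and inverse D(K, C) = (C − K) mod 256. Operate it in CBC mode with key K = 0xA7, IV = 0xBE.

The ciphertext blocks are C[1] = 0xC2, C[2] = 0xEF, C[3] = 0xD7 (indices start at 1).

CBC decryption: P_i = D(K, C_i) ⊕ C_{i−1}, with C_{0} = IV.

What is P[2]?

P[2]: D(K, 0xEF) = 0x48; 0x48 ⊕ 0xC2 = 0x8A.

P[2] = 0x8A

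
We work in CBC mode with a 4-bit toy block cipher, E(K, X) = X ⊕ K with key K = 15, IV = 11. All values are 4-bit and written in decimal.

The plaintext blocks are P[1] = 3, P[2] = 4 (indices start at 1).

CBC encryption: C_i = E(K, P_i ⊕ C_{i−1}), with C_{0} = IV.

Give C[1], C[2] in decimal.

C[1]: P[1] ⊕ 11 = 8; E(K, 8) = 7.
C[2]: P[2] ⊕ 7 = 3; E(K, 3) = 12.

C[1] = 7, C[2] = 12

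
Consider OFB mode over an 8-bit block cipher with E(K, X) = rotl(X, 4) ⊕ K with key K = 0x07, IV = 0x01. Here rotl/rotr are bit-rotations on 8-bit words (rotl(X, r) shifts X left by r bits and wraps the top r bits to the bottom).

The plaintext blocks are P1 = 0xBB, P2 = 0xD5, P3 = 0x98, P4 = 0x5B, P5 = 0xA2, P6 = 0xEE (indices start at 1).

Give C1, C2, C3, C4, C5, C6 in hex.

OFB encryption: S_i = E(K, S_{i−1}) with S_{0} = IV; C_i = P_i ⊕ S_i.
C1: S = E(K, 0x01) = 0x17; 0xBB ⊕ 0x17 = 0xAC.
C2: S = E(K, 0x17) = 0x76; 0xD5 ⊕ 0x76 = 0xA3.
C3: S = E(K, 0x76) = 0x60; 0x98 ⊕ 0x60 = 0xF8.
C4: S = E(K, 0x60) = 0x01; 0x5B ⊕ 0x01 = 0x5A.
C5: S = E(K, 0x01) = 0x17; 0xA2 ⊕ 0x17 = 0xB5.
C6: S = E(K, 0x17) = 0x76; 0xEE ⊕ 0x76 = 0x98.

C1 = 0xAC, C2 = 0xA3, C3 = 0xF8, C4 = 0x5A, C5 = 0xB5, C6 = 0x98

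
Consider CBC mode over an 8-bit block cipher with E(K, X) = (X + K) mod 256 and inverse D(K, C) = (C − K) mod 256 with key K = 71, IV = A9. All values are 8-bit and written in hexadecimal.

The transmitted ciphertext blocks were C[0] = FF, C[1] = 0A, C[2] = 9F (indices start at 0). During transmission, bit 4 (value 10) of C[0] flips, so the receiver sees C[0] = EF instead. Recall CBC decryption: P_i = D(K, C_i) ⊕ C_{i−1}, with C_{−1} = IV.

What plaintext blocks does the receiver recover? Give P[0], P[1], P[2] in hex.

Only C[0] changed, to EF. In CBC, a change in C_i garbles P_i and flips the same bit in P_{i+1}. Decrypting the received ciphertext:
P[0]: D(K, EF) = 7E; 7E ⊕ A9 = D7.
P[1]: D(K, 0A) = 99; 99 ⊕ EF = 76.
P[2]: D(K, 9F) = 2E; 2E ⊕ 0A = 24.
Blocks that differ from the original plaintext: P[0], P[1].

P[0] = D7, P[1] = 76, P[2] = 24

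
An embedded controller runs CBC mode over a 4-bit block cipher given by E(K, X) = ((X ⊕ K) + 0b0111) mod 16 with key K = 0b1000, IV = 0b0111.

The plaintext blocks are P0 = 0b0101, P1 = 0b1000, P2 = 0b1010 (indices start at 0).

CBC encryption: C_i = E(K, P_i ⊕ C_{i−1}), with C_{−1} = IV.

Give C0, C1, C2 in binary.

C0 = 0b0001, C1 = 0b1000, C2 = 0b0001

C0: P0 ⊕ 0b0111 = 0b0010; E(K, 0b0010) = 0b0001.
C1: P1 ⊕ 0b0001 = 0b1001; E(K, 0b1001) = 0b1000.
C2: P2 ⊕ 0b1000 = 0b0010; E(K, 0b0010) = 0b0001.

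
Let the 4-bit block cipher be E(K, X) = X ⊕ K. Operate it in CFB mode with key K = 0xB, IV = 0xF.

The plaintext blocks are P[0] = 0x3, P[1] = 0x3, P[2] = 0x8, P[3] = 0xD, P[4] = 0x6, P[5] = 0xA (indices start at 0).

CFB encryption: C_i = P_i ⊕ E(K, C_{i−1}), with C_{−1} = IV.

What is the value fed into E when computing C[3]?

0xC

C[0]: E(K, 0xF) = 0x4; 0x3 ⊕ 0x4 = 0x7.
C[1]: E(K, 0x7) = 0xC; 0x3 ⊕ 0xC = 0xF.
C[2]: E(K, 0xF) = 0x4; 0x8 ⊕ 0x4 = 0xC.
C[3]: E(K, 0xC) = 0x7; 0xD ⊕ 0x7 = 0xA.
So the input to E for block [3] is 0xC.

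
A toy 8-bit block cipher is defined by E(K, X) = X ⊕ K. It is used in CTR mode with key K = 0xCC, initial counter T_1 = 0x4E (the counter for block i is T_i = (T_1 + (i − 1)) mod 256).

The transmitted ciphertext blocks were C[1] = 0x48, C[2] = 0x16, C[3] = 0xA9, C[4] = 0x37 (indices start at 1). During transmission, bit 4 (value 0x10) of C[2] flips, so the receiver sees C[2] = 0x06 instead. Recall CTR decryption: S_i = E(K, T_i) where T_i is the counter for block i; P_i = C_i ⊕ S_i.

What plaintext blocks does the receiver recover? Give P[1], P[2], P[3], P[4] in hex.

Only C[2] changed, to 0x06. In CTR, a change in C_i flips the same bit in P_i only; the keystream is unaffected. Decrypting the received ciphertext:
P[1]: T = 0x4E, S = E(K, T) = 0x82; 0x48 ⊕ 0x82 = 0xCA.
P[2]: T = 0x4F, S = E(K, T) = 0x83; 0x06 ⊕ 0x83 = 0x85.
P[3]: T = 0x50, S = E(K, T) = 0x9C; 0xA9 ⊕ 0x9C = 0x35.
P[4]: T = 0x51, S = E(K, T) = 0x9D; 0x37 ⊕ 0x9D = 0xAA.
Blocks that differ from the original plaintext: P[2].

P[1] = 0xCA, P[2] = 0x85, P[3] = 0x35, P[4] = 0xAA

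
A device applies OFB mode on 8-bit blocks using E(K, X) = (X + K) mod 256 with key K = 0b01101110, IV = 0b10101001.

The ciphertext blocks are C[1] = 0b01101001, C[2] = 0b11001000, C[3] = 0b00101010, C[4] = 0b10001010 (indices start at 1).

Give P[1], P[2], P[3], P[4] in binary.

P[1] = 0b01111110, P[2] = 0b01001101, P[3] = 0b11011001, P[4] = 0b11101011

OFB decryption: S_i = E(K, S_{i−1}) with S_{0} = IV; P_i = C_i ⊕ S_i.
P[1]: S = E(K, 0b10101001) = 0b00010111; 0b01101001 ⊕ 0b00010111 = 0b01111110.
P[2]: S = E(K, 0b00010111) = 0b10000101; 0b11001000 ⊕ 0b10000101 = 0b01001101.
P[3]: S = E(K, 0b10000101) = 0b11110011; 0b00101010 ⊕ 0b11110011 = 0b11011001.
P[4]: S = E(K, 0b11110011) = 0b01100001; 0b10001010 ⊕ 0b01100001 = 0b11101011.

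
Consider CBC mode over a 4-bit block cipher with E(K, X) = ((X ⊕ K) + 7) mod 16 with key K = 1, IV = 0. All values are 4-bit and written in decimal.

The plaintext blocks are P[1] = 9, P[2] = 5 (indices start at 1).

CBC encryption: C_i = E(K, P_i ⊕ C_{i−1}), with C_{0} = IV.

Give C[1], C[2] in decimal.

C[1]: P[1] ⊕ 0 = 9; E(K, 9) = 15.
C[2]: P[2] ⊕ 15 = 10; E(K, 10) = 2.

C[1] = 15, C[2] = 2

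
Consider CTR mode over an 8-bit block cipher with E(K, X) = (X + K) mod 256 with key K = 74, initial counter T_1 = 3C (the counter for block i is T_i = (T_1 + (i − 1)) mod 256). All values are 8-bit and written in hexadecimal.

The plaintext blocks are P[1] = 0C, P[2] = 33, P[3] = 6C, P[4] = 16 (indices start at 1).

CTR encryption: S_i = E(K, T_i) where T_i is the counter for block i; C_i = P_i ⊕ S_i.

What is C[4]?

C[4] = A5

C[1]: T = 3C, S = E(K, T) = B0; 0C ⊕ B0 = BC.
C[2]: T = 3D, S = E(K, T) = B1; 33 ⊕ B1 = 82.
C[3]: T = 3E, S = E(K, T) = B2; 6C ⊕ B2 = DE.
C[4]: T = 3F, S = E(K, T) = B3; 16 ⊕ B3 = A5.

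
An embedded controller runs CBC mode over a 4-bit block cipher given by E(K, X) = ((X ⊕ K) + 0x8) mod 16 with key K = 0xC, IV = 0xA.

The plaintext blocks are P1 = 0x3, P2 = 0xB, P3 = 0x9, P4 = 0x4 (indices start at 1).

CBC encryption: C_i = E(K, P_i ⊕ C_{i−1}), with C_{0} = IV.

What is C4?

C4 = 0xF

C1: P1 ⊕ 0xA = 0x9; E(K, 0x9) = 0xD.
C2: P2 ⊕ 0xD = 0x6; E(K, 0x6) = 0x2.
C3: P3 ⊕ 0x2 = 0xB; E(K, 0xB) = 0xF.
C4: P4 ⊕ 0xF = 0xB; E(K, 0xB) = 0xF.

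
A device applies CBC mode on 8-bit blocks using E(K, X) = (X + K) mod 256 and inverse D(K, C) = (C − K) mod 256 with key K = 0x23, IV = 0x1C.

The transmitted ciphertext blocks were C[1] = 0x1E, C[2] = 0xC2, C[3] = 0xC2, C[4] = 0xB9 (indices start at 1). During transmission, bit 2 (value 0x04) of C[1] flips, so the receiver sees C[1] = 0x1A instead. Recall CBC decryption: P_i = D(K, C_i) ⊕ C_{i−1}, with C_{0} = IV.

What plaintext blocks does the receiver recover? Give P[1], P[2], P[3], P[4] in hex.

Only C[1] changed, to 0x1A. In CBC, a change in C_i garbles P_i and flips the same bit in P_{i+1}. Decrypting the received ciphertext:
P[1]: D(K, 0x1A) = 0xF7; 0xF7 ⊕ 0x1C = 0xEB.
P[2]: D(K, 0xC2) = 0x9F; 0x9F ⊕ 0x1A = 0x85.
P[3]: D(K, 0xC2) = 0x9F; 0x9F ⊕ 0xC2 = 0x5D.
P[4]: D(K, 0xB9) = 0x96; 0x96 ⊕ 0xC2 = 0x54.
Blocks that differ from the original plaintext: P[1], P[2].

P[1] = 0xEB, P[2] = 0x85, P[3] = 0x5D, P[4] = 0x54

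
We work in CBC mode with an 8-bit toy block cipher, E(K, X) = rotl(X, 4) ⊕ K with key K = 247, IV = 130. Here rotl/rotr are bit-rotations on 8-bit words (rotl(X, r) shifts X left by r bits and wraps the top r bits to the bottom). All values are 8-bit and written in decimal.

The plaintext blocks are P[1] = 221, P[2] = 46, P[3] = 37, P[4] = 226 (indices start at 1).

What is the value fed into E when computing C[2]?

44

CBC encryption: C_i = E(K, P_i ⊕ C_{i−1}), with C_{0} = IV.
C[1]: P[1] ⊕ 130 = 95; E(K, 95) = 2.
C[2]: P[2] ⊕ 2 = 44; E(K, 44) = 53.
So the input to E for block [2] is 44.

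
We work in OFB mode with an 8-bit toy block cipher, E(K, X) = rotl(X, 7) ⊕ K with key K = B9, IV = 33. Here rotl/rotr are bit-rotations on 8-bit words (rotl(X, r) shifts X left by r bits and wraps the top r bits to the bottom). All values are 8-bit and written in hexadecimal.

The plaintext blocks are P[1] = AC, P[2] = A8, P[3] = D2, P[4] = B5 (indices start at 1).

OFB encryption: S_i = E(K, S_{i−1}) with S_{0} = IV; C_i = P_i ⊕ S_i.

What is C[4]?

C[4] = BA

C[1]: S = E(K, 33) = 20; AC ⊕ 20 = 8C.
C[2]: S = E(K, 20) = A9; A8 ⊕ A9 = 01.
C[3]: S = E(K, A9) = 6D; D2 ⊕ 6D = BF.
C[4]: S = E(K, 6D) = 0F; B5 ⊕ 0F = BA.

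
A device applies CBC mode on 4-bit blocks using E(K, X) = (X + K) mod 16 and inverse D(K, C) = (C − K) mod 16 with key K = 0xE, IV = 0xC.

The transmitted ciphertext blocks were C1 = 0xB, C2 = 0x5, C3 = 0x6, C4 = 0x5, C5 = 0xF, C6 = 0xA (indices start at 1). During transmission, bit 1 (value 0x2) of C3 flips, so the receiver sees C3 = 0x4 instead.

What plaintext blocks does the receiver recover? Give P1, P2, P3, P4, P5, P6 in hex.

P1 = 0x1, P2 = 0xC, P3 = 0x3, P4 = 0x3, P5 = 0x4, P6 = 0x3

CBC decryption: P_i = D(K, C_i) ⊕ C_{i−1}, with C_{0} = IV.
Only C3 changed, to 0x4. In CBC, a change in C_i garbles P_i and flips the same bit in P_{i+1}. Decrypting the received ciphertext:
P1: D(K, 0xB) = 0xD; 0xD ⊕ 0xC = 0x1.
P2: D(K, 0x5) = 0x7; 0x7 ⊕ 0xB = 0xC.
P3: D(K, 0x4) = 0x6; 0x6 ⊕ 0x5 = 0x3.
P4: D(K, 0x5) = 0x7; 0x7 ⊕ 0x4 = 0x3.
P5: D(K, 0xF) = 0x1; 0x1 ⊕ 0x5 = 0x4.
P6: D(K, 0xA) = 0xC; 0xC ⊕ 0xF = 0x3.
Blocks that differ from the original plaintext: P3, P4.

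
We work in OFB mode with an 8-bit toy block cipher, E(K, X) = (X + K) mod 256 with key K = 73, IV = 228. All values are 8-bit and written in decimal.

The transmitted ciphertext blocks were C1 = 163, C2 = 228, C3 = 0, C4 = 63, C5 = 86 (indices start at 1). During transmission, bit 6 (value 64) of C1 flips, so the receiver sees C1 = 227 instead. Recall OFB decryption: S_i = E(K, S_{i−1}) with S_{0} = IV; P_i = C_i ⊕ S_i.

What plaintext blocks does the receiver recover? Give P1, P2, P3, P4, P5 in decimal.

P1 = 206, P2 = 146, P3 = 191, P4 = 55, P5 = 7

Only C1 changed, to 227. In OFB, a change in C_i flips the same bit in P_i only; the keystream is unaffected. Decrypting the received ciphertext:
P1: S = E(K, 228) = 45; 227 ⊕ 45 = 206.
P2: S = E(K, 45) = 118; 228 ⊕ 118 = 146.
P3: S = E(K, 118) = 191; 0 ⊕ 191 = 191.
P4: S = E(K, 191) = 8; 63 ⊕ 8 = 55.
P5: S = E(K, 8) = 81; 86 ⊕ 81 = 7.
Blocks that differ from the original plaintext: P1.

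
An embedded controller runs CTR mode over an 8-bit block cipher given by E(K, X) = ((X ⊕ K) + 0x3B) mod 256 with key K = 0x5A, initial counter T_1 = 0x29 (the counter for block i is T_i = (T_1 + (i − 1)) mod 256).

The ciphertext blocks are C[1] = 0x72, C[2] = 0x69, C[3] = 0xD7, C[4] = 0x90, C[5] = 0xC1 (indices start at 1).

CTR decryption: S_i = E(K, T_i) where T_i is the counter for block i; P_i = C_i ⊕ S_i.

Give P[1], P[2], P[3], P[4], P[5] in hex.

P[1]: T = 0x29, S = E(K, T) = 0xAE; 0x72 ⊕ 0xAE = 0xDC.
P[2]: T = 0x2A, S = E(K, T) = 0xAB; 0x69 ⊕ 0xAB = 0xC2.
P[3]: T = 0x2B, S = E(K, T) = 0xAC; 0xD7 ⊕ 0xAC = 0x7B.
P[4]: T = 0x2C, S = E(K, T) = 0xB1; 0x90 ⊕ 0xB1 = 0x21.
P[5]: T = 0x2D, S = E(K, T) = 0xB2; 0xC1 ⊕ 0xB2 = 0x73.

P[1] = 0xDC, P[2] = 0xC2, P[3] = 0x7B, P[4] = 0x21, P[5] = 0x73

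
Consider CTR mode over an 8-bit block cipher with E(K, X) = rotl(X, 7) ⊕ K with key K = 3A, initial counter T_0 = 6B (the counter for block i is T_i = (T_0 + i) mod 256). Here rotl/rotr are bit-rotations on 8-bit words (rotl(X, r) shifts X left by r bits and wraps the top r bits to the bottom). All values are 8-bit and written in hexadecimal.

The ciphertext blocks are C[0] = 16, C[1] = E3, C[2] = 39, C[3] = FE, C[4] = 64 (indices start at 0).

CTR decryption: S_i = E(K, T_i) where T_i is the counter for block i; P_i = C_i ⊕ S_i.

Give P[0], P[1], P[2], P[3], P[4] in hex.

P[0] = 99, P[1] = EF, P[2] = B5, P[3] = F3, P[4] = E9

P[0]: T = 6B, S = E(K, T) = 8F; 16 ⊕ 8F = 99.
P[1]: T = 6C, S = E(K, T) = 0C; E3 ⊕ 0C = EF.
P[2]: T = 6D, S = E(K, T) = 8C; 39 ⊕ 8C = B5.
P[3]: T = 6E, S = E(K, T) = 0D; FE ⊕ 0D = F3.
P[4]: T = 6F, S = E(K, T) = 8D; 64 ⊕ 8D = E9.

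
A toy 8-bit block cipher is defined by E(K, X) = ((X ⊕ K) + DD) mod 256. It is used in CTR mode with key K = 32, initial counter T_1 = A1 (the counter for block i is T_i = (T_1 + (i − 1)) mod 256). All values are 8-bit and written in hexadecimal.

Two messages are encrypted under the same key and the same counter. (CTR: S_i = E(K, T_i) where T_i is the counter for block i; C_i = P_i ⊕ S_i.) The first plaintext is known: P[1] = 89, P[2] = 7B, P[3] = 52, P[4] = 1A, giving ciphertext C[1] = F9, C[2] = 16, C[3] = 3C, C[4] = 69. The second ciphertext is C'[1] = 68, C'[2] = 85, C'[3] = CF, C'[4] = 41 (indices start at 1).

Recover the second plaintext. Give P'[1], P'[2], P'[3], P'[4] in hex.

P'[1] = 18, P'[2] = E8, P'[3] = A1, P'[4] = 32

In CTR with a reused counter, both messages share the same keystream S_i, so C_i ⊕ C'_i = P_i ⊕ P'_i and thus P'_i = P_i ⊕ C_i ⊕ C'_i.
P'[1]: 89 ⊕ F9 ⊕ 68 = 18.
P'[2]: 7B ⊕ 16 ⊕ 85 = E8.
P'[3]: 52 ⊕ 3C ⊕ CF = A1.
P'[4]: 1A ⊕ 69 ⊕ 41 = 32.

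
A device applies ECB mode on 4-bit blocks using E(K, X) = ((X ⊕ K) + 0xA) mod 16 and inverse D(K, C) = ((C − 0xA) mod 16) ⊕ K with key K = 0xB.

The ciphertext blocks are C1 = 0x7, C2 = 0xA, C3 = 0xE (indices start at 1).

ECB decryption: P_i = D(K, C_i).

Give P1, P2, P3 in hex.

P1 = 0x6, P2 = 0xB, P3 = 0xF

P1: D(K, 0x7) = 0x6.
P2: D(K, 0xA) = 0xB.
P3: D(K, 0xE) = 0xF.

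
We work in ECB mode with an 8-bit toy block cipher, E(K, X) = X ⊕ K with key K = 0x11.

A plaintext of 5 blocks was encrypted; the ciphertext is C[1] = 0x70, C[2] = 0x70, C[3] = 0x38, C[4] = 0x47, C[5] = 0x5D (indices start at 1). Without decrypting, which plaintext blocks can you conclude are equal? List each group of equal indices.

P[1] = P[2]

ECB encrypts each block independently with the same key, so equal ciphertext blocks imply equal plaintext blocks.
C[1] = C[2] = 0x70, so P[1] = P[2].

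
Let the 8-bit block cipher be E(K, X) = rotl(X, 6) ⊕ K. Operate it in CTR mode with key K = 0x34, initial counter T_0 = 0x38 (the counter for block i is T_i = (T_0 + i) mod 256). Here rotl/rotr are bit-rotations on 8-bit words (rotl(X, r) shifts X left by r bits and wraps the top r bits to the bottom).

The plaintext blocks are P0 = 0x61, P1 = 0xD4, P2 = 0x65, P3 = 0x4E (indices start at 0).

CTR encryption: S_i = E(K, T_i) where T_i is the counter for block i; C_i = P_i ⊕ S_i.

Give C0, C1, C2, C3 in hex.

C0 = 0x5B, C1 = 0xAE, C2 = 0xDF, C3 = 0xB4

C0: T = 0x38, S = E(K, T) = 0x3A; 0x61 ⊕ 0x3A = 0x5B.
C1: T = 0x39, S = E(K, T) = 0x7A; 0xD4 ⊕ 0x7A = 0xAE.
C2: T = 0x3A, S = E(K, T) = 0xBA; 0x65 ⊕ 0xBA = 0xDF.
C3: T = 0x3B, S = E(K, T) = 0xFA; 0x4E ⊕ 0xFA = 0xB4.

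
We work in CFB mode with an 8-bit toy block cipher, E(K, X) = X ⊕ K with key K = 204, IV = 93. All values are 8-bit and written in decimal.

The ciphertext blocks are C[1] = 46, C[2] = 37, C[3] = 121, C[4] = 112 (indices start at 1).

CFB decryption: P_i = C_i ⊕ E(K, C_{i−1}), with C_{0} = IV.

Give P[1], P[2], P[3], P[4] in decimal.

P[1] = 191, P[2] = 199, P[3] = 144, P[4] = 197

P[1]: E(K, 93) = 145; 46 ⊕ 145 = 191.
P[2]: E(K, 46) = 226; 37 ⊕ 226 = 199.
P[3]: E(K, 37) = 233; 121 ⊕ 233 = 144.
P[4]: E(K, 121) = 181; 112 ⊕ 181 = 197.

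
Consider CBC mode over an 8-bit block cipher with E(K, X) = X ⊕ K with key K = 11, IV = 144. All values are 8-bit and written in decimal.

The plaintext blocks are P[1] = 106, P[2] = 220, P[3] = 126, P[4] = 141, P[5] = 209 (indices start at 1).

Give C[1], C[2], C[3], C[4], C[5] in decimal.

C[1] = 241, C[2] = 38, C[3] = 83, C[4] = 213, C[5] = 15

CBC encryption: C_i = E(K, P_i ⊕ C_{i−1}), with C_{0} = IV.
C[1]: P[1] ⊕ 144 = 250; E(K, 250) = 241.
C[2]: P[2] ⊕ 241 = 45; E(K, 45) = 38.
C[3]: P[3] ⊕ 38 = 88; E(K, 88) = 83.
C[4]: P[4] ⊕ 83 = 222; E(K, 222) = 213.
C[5]: P[5] ⊕ 213 = 4; E(K, 4) = 15.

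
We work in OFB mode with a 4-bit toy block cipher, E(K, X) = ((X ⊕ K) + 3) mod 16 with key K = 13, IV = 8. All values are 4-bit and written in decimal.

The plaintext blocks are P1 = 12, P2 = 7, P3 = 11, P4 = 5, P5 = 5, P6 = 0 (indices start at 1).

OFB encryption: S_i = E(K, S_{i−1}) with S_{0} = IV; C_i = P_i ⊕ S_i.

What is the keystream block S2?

8

C1: S = E(K, 8) = 8; 12 ⊕ 8 = 4.
C2: S = E(K, 8) = 8; 7 ⊕ 8 = 15.
So S2 = 8.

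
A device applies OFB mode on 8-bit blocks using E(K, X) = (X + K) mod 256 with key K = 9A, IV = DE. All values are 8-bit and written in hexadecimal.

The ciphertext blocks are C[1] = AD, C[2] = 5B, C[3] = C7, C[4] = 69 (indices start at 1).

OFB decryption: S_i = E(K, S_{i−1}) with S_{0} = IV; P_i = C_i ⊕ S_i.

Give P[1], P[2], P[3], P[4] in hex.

P[1]: S = E(K, DE) = 78; AD ⊕ 78 = D5.
P[2]: S = E(K, 78) = 12; 5B ⊕ 12 = 49.
P[3]: S = E(K, 12) = AC; C7 ⊕ AC = 6B.
P[4]: S = E(K, AC) = 46; 69 ⊕ 46 = 2F.

P[1] = D5, P[2] = 49, P[3] = 6B, P[4] = 2F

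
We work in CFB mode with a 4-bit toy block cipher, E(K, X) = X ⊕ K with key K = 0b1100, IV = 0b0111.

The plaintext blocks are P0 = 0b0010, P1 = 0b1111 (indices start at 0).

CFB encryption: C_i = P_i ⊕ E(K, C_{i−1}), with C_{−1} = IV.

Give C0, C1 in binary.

C0 = 0b1001, C1 = 0b1010

C0: E(K, 0b0111) = 0b1011; 0b0010 ⊕ 0b1011 = 0b1001.
C1: E(K, 0b1001) = 0b0101; 0b1111 ⊕ 0b0101 = 0b1010.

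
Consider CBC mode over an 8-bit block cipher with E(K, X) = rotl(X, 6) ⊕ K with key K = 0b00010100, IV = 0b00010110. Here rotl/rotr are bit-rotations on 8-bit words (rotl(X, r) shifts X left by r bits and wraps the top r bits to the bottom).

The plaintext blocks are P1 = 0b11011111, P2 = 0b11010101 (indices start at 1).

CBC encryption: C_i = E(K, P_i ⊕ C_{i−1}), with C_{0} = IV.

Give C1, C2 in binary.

C1: P1 ⊕ 0b00010110 = 0b11001001; E(K, 0b11001001) = 0b01100110.
C2: P2 ⊕ 0b01100110 = 0b10110011; E(K, 0b10110011) = 0b11111000.

C1 = 0b01100110, C2 = 0b11111000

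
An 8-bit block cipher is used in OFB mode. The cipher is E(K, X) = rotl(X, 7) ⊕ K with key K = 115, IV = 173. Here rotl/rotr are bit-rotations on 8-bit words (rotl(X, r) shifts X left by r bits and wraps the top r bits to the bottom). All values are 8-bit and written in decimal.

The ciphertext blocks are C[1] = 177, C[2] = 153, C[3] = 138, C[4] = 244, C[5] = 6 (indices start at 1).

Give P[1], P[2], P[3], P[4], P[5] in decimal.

P[1] = 20, P[2] = 56, P[3] = 41, P[4] = 86, P[5] = 36

OFB decryption: S_i = E(K, S_{i−1}) with S_{0} = IV; P_i = C_i ⊕ S_i.
P[1]: S = E(K, 173) = 165; 177 ⊕ 165 = 20.
P[2]: S = E(K, 165) = 161; 153 ⊕ 161 = 56.
P[3]: S = E(K, 161) = 163; 138 ⊕ 163 = 41.
P[4]: S = E(K, 163) = 162; 244 ⊕ 162 = 86.
P[5]: S = E(K, 162) = 34; 6 ⊕ 34 = 36.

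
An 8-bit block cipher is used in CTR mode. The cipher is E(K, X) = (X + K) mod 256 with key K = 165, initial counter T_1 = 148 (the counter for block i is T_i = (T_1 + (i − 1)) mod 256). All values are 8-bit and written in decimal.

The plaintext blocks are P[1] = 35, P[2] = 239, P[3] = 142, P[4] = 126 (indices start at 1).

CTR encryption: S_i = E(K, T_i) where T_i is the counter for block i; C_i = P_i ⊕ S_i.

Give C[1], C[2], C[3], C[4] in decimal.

C[1] = 26, C[2] = 213, C[3] = 181, C[4] = 66

C[1]: T = 148, S = E(K, T) = 57; 35 ⊕ 57 = 26.
C[2]: T = 149, S = E(K, T) = 58; 239 ⊕ 58 = 213.
C[3]: T = 150, S = E(K, T) = 59; 142 ⊕ 59 = 181.
C[4]: T = 151, S = E(K, T) = 60; 126 ⊕ 60 = 66.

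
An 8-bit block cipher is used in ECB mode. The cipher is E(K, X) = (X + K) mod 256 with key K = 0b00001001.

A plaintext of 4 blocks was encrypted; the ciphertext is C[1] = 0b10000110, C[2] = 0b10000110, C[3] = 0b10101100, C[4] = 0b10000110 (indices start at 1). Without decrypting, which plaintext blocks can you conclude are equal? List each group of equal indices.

ECB encrypts each block independently with the same key, so equal ciphertext blocks imply equal plaintext blocks.
C[1] = C[2] = C[4] = 0b10000110, so P[1] = P[2] = P[4].

P[1] = P[2] = P[4]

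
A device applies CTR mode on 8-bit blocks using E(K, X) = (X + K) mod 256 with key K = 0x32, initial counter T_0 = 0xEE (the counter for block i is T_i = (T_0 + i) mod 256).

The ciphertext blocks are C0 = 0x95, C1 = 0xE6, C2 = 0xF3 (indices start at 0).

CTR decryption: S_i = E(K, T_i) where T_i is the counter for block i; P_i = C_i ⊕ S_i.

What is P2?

P2 = 0xD1

P2: T = 0xF0, S = E(K, T) = 0x22; 0xF3 ⊕ 0x22 = 0xD1.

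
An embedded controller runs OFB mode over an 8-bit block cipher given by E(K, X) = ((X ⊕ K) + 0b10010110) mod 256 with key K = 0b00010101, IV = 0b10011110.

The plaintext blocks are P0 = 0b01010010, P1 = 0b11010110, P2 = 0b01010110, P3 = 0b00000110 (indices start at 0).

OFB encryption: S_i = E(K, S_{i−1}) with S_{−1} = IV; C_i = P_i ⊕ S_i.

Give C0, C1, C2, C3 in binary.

C0 = 0b01110011, C1 = 0b00011100, C2 = 0b00100011, C3 = 0b11110000

C0: S = E(K, 0b10011110) = 0b00100001; 0b01010010 ⊕ 0b00100001 = 0b01110011.
C1: S = E(K, 0b00100001) = 0b11001010; 0b11010110 ⊕ 0b11001010 = 0b00011100.
C2: S = E(K, 0b11001010) = 0b01110101; 0b01010110 ⊕ 0b01110101 = 0b00100011.
C3: S = E(K, 0b01110101) = 0b11110110; 0b00000110 ⊕ 0b11110110 = 0b11110000.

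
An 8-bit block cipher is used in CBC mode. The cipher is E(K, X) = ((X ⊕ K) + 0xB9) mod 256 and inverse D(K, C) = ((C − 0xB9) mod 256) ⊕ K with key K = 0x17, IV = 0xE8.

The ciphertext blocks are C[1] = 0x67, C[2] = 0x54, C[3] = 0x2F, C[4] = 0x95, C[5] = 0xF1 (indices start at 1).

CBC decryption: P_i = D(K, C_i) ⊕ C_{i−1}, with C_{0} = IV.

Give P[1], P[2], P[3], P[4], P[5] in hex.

P[1] = 0x51, P[2] = 0xEB, P[3] = 0x35, P[4] = 0xE4, P[5] = 0xBA

P[1]: D(K, 0x67) = 0xB9; 0xB9 ⊕ 0xE8 = 0x51.
P[2]: D(K, 0x54) = 0x8C; 0x8C ⊕ 0x67 = 0xEB.
P[3]: D(K, 0x2F) = 0x61; 0x61 ⊕ 0x54 = 0x35.
P[4]: D(K, 0x95) = 0xCB; 0xCB ⊕ 0x2F = 0xE4.
P[5]: D(K, 0xF1) = 0x2F; 0x2F ⊕ 0x95 = 0xBA.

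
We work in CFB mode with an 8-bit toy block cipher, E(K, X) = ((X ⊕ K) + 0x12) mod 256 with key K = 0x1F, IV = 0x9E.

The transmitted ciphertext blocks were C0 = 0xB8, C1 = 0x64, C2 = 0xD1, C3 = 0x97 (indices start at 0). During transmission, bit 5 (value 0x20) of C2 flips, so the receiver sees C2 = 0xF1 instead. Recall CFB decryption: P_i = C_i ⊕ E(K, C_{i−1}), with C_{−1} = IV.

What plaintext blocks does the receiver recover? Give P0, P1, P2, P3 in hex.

Only C2 changed, to 0xF1. In CFB, a change in C_i flips the same bit in P_i and garbles P_{i+1}. Decrypting the received ciphertext:
P0: E(K, 0x9E) = 0x93; 0xB8 ⊕ 0x93 = 0x2B.
P1: E(K, 0xB8) = 0xB9; 0x64 ⊕ 0xB9 = 0xDD.
P2: E(K, 0x64) = 0x8D; 0xF1 ⊕ 0x8D = 0x7C.
P3: E(K, 0xF1) = 0x00; 0x97 ⊕ 0x00 = 0x97.
Blocks that differ from the original plaintext: P2, P3.

P0 = 0x2B, P1 = 0xDD, P2 = 0x7C, P3 = 0x97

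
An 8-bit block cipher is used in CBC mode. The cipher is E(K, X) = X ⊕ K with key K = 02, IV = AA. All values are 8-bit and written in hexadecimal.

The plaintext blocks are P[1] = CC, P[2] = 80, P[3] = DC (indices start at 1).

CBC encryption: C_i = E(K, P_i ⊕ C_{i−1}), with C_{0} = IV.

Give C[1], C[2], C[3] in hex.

C[1]: P[1] ⊕ AA = 66; E(K, 66) = 64.
C[2]: P[2] ⊕ 64 = E4; E(K, E4) = E6.
C[3]: P[3] ⊕ E6 = 3A; E(K, 3A) = 38.

C[1] = 64, C[2] = E6, C[3] = 38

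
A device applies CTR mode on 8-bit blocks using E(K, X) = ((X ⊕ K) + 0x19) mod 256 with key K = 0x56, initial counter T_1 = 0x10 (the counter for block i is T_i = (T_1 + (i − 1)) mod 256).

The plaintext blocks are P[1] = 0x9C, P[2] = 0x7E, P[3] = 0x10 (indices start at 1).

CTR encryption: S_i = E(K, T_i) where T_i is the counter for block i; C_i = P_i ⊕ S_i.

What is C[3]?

C[1]: T = 0x10, S = E(K, T) = 0x5F; 0x9C ⊕ 0x5F = 0xC3.
C[2]: T = 0x11, S = E(K, T) = 0x60; 0x7E ⊕ 0x60 = 0x1E.
C[3]: T = 0x12, S = E(K, T) = 0x5D; 0x10 ⊕ 0x5D = 0x4D.

C[3] = 0x4D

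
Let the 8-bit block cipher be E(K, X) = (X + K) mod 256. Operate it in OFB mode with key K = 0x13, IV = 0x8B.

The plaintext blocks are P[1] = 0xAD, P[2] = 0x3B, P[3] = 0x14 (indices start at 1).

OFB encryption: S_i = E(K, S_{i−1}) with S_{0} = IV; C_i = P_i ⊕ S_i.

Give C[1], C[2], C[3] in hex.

C[1]: S = E(K, 0x8B) = 0x9E; 0xAD ⊕ 0x9E = 0x33.
C[2]: S = E(K, 0x9E) = 0xB1; 0x3B ⊕ 0xB1 = 0x8A.
C[3]: S = E(K, 0xB1) = 0xC4; 0x14 ⊕ 0xC4 = 0xD0.

C[1] = 0x33, C[2] = 0x8A, C[3] = 0xD0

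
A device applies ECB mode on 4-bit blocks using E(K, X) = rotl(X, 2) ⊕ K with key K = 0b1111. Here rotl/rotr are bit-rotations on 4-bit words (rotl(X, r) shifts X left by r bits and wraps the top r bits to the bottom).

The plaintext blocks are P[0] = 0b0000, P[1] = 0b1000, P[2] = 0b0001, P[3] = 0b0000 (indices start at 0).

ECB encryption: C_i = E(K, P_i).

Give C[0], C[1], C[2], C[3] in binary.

C[0]: E(K, 0b0000) = 0b1111.
C[1]: E(K, 0b1000) = 0b1101.
C[2]: E(K, 0b0001) = 0b1011.
C[3]: E(K, 0b0000) = 0b1111.

C[0] = 0b1111, C[1] = 0b1101, C[2] = 0b1011, C[3] = 0b1111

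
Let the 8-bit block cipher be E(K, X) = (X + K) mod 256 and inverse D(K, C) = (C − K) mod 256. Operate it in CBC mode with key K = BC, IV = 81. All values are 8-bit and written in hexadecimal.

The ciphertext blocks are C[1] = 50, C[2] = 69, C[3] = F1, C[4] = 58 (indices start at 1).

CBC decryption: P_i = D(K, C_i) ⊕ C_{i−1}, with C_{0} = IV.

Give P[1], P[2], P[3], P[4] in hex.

P[1] = 15, P[2] = FD, P[3] = 5C, P[4] = 6D

P[1]: D(K, 50) = 94; 94 ⊕ 81 = 15.
P[2]: D(K, 69) = AD; AD ⊕ 50 = FD.
P[3]: D(K, F1) = 35; 35 ⊕ 69 = 5C.
P[4]: D(K, 58) = 9C; 9C ⊕ F1 = 6D.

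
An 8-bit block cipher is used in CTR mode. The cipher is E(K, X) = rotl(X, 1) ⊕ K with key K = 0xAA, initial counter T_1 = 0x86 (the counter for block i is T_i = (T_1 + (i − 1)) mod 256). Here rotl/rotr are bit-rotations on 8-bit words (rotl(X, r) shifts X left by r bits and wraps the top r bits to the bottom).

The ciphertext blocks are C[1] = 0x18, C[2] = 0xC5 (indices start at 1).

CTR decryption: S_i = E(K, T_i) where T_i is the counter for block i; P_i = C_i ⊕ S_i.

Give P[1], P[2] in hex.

P[1] = 0xBF, P[2] = 0x60

P[1]: T = 0x86, S = E(K, T) = 0xA7; 0x18 ⊕ 0xA7 = 0xBF.
P[2]: T = 0x87, S = E(K, T) = 0xA5; 0xC5 ⊕ 0xA5 = 0x60.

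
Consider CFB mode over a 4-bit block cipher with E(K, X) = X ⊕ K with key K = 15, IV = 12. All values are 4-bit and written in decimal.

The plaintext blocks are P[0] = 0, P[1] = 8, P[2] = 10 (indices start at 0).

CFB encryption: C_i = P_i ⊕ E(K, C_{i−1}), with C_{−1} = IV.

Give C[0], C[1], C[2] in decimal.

C[0] = 3, C[1] = 4, C[2] = 1

C[0]: E(K, 12) = 3; 0 ⊕ 3 = 3.
C[1]: E(K, 3) = 12; 8 ⊕ 12 = 4.
C[2]: E(K, 4) = 11; 10 ⊕ 11 = 1.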